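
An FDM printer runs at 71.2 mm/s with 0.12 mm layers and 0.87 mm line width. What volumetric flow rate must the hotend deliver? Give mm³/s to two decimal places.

7.43

Bead cross-section = 0.12 × 0.87, so 0.1044 mm².
Q = v·A = 71.2 × 0.1044 = 7.43 mm³/s.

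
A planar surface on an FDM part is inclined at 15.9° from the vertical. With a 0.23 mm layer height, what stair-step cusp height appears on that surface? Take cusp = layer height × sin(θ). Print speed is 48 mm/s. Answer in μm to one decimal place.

63.0 μm

h_c = t·sin θ = 0.23 × 0.2740 = 0.06302 mm (63.0 μm).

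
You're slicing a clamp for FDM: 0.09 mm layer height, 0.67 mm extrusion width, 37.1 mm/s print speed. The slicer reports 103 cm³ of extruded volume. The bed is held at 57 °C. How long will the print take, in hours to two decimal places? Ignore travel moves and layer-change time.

Extrusion cross-section: 0.09 × 0.67 → 0.0603 mm².
Path length: 103000 mm³ / 0.0603 mm² → 1708126 mm.
Print-move time = 1708126 / 37.1 = 46041.1 s.
That's 46041.1 s → 12.79 hours.

12.79 hours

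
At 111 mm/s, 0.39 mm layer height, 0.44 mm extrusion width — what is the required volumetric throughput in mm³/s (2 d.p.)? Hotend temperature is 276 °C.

19.05

Bead cross-section: 0.39 × 0.44 → 0.1716 mm².
Volumetric flow = 111 × 0.1716 = 19.05 mm³/s.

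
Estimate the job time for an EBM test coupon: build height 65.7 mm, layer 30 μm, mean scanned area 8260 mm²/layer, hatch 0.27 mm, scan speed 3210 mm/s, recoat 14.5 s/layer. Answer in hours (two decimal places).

Layers = ⌈65.7/0.03⌉ = 2190.
Per-layer scan distance: 8260 / 0.27 → 30592.6 mm.
Beam time per layer: 30592.6 / 3210 → 9.5304 s.
Layer cycle = 9.5304 + 14.5 = 24.0304 s.
2190 layers × 24.0304 s/layer = 52626.576 s, i.e. 14.62 hours.

14.62 hours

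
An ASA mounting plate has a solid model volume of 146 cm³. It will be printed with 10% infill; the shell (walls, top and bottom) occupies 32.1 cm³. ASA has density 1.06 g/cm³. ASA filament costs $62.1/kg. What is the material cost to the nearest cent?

$2.86

Infill region = 146 − 32.1, so 113.9 cm³.
Infill volume = 0.10 × 113.9 = 11.39 cm³.
Total printed volume = 32.1 + 11.39 = 43.49 cm³.
Mass = 43.49 × 1.06 = 46.0994 g.
At $62.1/kg: 46.0994/1000 × 62.1 = $2.86.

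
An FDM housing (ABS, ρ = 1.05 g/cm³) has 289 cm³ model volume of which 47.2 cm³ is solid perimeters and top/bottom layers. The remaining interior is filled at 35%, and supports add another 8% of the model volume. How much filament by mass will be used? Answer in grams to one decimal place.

Volume inside the shell = 289 − 47.2 = 241.8 cm³.
Deposited infill: 0.35 × 241.8 → 84.63 cm³.
Support: 0.08 × 289 → 23.12 cm³.
Deposited volume = 47.2 + 84.63 + 23.12, so 154.95 cm³.
Mass = 154.95 × 1.05 = 162.6975 g.

162.7 g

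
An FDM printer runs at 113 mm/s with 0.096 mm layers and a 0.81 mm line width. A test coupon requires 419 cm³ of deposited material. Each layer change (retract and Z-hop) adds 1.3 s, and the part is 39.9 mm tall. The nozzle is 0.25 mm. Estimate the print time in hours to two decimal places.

13.40 hours

Line area = 0.096 × 0.81 = 0.07776 mm².
Total extruded path = 419000/0.07776 = 5388374.5 mm.
Extrusion time: 5388374.5 / 113 → 47684.7 s.
Layer count = ceil(39.9 / 0.096) = 416.
Z-hop total: 416 × 1.3 → 540.8 s.
Altogether 47684.7 + 540.8 = 48225.5 s, i.e. 13.40 hours.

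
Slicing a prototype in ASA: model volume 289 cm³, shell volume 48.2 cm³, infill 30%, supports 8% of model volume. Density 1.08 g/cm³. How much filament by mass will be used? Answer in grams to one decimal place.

Volume inside the shell = 289 − 48.2 = 240.8 cm³.
Deposited infill: 0.30 × 240.8 → 72.24 cm³.
Support = 0.08 × 289 = 23.12 cm³.
Total extruded = 48.2 + 72.24 + 23.12 = 143.56 cm³.
Mass = 143.56 × 1.08, so 155.0448 g.

155.0 g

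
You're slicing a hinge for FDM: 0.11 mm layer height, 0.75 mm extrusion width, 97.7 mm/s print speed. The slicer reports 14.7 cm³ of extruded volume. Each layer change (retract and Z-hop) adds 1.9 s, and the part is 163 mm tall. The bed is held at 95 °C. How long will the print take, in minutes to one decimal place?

77.3 minutes

Extrusion cross-section = 0.11 × 0.75 = 0.0825 mm².
Path length: 14700 mm³ / 0.0825 mm² → 178181.8 mm.
Print-move time = 178181.8 / 97.7 = 1823.8 s.
Number of layers: 163 / 0.11 → 1482 (rounded up).
Layer-change overhead = 1482 × 1.9, so 2815.8 s.
Total = 1823.8 + 2815.8 = 4639.6 s = 77.3 minutes.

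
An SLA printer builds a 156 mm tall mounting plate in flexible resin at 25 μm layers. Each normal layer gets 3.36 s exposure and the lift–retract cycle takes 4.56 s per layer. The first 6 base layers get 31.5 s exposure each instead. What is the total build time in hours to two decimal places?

13.77 hours

Layers = ⌈156/0.025⌉ = 6240.
Base layers = 6 × (31.5 + 4.56), so 216.36 s.
Regular layers = 6234 × (3.36 + 4.56) = 49373.28 s.
Total = 216.36 + 49373.28 = 49589.64 s = 13.77 hours.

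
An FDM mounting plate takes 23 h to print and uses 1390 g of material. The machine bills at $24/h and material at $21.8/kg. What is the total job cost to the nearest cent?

Machine-time cost = 24 × 23, so $552.00.
Feedstock cost = 21.8 × 1390/1000, so $30.302.
Job cost: 552.00 + 30.302 = 582.302 ≈ $582.30.

$582.30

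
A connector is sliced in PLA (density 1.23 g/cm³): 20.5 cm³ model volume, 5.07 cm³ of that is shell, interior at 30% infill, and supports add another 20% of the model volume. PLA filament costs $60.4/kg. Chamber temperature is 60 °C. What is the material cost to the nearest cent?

$1.03

Volume inside the shell = 20.5 − 5.07, so 15.43 cm³.
Infill volume: 0.30 × 15.43 → 4.629 cm³.
Support: 0.20 × 20.5 → 4.1 cm³.
Total printed volume: 5.07 + 4.629 + 4.1 → 13.799 cm³.
Mass = 13.799 × 1.23, so 16.97277 g.
Cost = 16.97277 g / 1000 × $60.4/kg = $1.03.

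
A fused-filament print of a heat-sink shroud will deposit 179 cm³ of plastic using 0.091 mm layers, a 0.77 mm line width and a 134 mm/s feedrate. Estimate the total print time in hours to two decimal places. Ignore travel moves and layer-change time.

Bead cross-section = 0.091 × 0.77 = 0.07007 mm².
Toolpath length = 179 cm³ / 0.07007 mm² = 179000 / 0.07007 = 2554588.3 mm.
Print-move time: 2554588.3 / 134 → 19064.1 s.
That's 19064.1 s → 5.30 hours.

5.30 hours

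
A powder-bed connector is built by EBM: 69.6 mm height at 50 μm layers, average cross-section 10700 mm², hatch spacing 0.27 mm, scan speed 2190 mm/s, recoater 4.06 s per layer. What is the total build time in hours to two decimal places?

8.57 hours

Layers = ⌈69.6/0.05⌉ = 1392.
Scan path per layer = 10700 / 0.27 = 39629.6 mm.
Beam time per layer = 39629.6 / 2190, so 18.0957 s.
Per-layer time: 18.0957 + 4.06 → 22.1557 s.
Total: 1392 × 22.1557 s = 30840.7344 s → 8.57 hours.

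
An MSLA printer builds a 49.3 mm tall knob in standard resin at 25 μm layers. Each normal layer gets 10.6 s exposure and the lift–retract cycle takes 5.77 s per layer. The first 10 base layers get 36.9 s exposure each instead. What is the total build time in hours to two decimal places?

Layer count = ceil(49.3 / 0.025) = 1972.
Bottom layers = 10 × (36.9 + 5.77) = 426.7 s.
Regular layers = 1962 × (10.6 + 5.77), so 32117.94 s.
Sum: 426.7 + 32117.94 = 32544.64 s → 9.04 hours.

9.04 hours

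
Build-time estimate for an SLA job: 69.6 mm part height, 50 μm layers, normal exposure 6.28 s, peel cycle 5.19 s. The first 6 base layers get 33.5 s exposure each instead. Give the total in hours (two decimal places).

Number of layers: 69.6 / 0.05 → 1392 (rounded up).
Burn-in layers = 6 × (33.5 + 5.19) = 232.14 s.
Remaining layers = 1386 × (6.28 + 5.19) = 15897.42 s.
Total = 232.14 + 15897.42 = 16129.56 s = 4.48 hours.

4.48 hours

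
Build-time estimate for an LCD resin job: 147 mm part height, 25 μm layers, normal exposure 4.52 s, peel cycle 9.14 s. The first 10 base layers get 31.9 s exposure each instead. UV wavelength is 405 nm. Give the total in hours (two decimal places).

Layer count = ceil(147 / 0.025) = 5880.
Bottom layers = 10 × (31.9 + 9.14), so 410.4 s.
Normal layers: 5870 × (4.52 + 9.14) → 80184.2 s.
Total = 410.4 + 80184.2 = 80594.6 s = 22.39 hours.

22.39 hours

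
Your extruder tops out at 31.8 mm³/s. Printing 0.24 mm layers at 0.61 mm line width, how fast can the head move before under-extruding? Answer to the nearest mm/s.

217 mm/s

A: 0.24 × 0.61 → 0.1464 mm².
Max speed = 31.8 / 0.1464 = 217.21 ≈ 217 mm/s.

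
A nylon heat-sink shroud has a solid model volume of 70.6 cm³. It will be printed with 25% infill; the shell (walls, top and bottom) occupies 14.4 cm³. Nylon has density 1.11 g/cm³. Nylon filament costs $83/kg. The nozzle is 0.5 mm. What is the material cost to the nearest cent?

Volume inside the shell = 70.6 − 14.4 = 56.2 cm³.
Deposited infill = 0.25 × 56.2, so 14.05 cm³.
Total extruded: 14.4 + 14.05 → 28.45 cm³.
Mass: 28.45 × 1.11 → 31.5795 g.
At $83/kg: 31.5795/1000 × 83 = $2.62.

$2.62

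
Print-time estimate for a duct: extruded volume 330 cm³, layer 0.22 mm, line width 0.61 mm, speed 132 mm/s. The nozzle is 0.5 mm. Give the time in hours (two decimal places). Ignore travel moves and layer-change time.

5.17 hours

Extrusion cross-section: 0.22 × 0.61 → 0.1342 mm².
Toolpath length = 330 cm³ / 0.1342 mm² = 330000 / 0.1342 = 2459016.4 mm.
Extrusion time = 2459016.4 / 132 = 18628.9 s.
That's 18628.9 s → 5.17 hours.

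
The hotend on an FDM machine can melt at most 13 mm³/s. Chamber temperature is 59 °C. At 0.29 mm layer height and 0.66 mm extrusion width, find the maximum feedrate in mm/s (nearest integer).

Bead cross-section = 0.29 × 0.66, so 0.1914 mm².
Max speed = 13 / 0.1914 = 67.92 ≈ 68 mm/s.

68 mm/s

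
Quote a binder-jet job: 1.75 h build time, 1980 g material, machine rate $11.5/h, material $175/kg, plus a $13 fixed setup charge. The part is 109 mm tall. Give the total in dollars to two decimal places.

$379.63

Machine-time cost = 11.5 × 1.75, so $20.125.
Material charge = 175 × 1980/1000, so $346.50.
Adding setup: 20.125 + 346.50 + 13 → 379.625 ≈ $379.63.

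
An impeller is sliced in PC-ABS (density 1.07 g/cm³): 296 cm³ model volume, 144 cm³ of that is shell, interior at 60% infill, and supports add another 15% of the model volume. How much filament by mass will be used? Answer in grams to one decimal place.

Volume inside the shell = 296 − 144 = 152 cm³.
Deposited infill = 0.60 × 152, so 91.2 cm³.
Support: 0.15 × 296 → 44.4 cm³.
Total printed volume: 144 + 91.2 + 44.4 → 279.6 cm³.
Mass: 279.6 × 1.07 → 299.172 g.

299.2 g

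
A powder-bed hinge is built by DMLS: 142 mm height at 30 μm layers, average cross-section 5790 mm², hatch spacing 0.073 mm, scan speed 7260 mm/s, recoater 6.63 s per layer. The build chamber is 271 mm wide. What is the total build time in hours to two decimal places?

Layers = ⌈142/0.03⌉ = 4734.
Hatch length per layer = 5790 / 0.073, so 79315.1 mm.
Laser time per layer = 79315.1 / 7260 = 10.9249 s.
Time per layer = 10.9249 + 6.63 = 17.5549 s.
Total: 4734 × 17.5549 s = 83104.8966 s → 23.08 hours.

23.08 hours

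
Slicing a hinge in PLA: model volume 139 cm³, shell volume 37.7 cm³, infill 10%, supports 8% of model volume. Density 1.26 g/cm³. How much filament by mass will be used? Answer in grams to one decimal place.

74.3 g

Volume inside the shell = 139 − 37.7, so 101.3 cm³.
Infill deposited = 0.10 × 101.3, so 10.13 cm³.
Support = 0.08 × 139 = 11.12 cm³.
Total extruded = 37.7 + 10.13 + 11.12 = 58.95 cm³.
Mass: 58.95 × 1.26 → 74.277 g.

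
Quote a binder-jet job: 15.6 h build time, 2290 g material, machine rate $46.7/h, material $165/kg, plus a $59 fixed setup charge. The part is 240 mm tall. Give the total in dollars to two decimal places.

Machine-time cost = 46.7 × 15.6 = $728.52.
Material cost = 165 × 2290/1000 = $377.85.
Total = 728.52 + 377.85 + 59 = $1165.37.

$1165.37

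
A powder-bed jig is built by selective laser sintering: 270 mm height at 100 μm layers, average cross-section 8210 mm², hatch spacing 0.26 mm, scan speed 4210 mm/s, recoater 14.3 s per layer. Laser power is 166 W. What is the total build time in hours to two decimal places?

16.35 hours

Number of layers: 270 / 0.1 → 2700 (rounded up).
Scan path per layer = 8210 / 0.26, so 31576.9 mm.
Scan time per layer: 31576.9 / 4210 → 7.5005 s.
Time per layer = 7.5005 + 14.3 = 21.8005 s.
2700 layers × 21.8005 s/layer = 58861.35 s, i.e. 16.35 hours.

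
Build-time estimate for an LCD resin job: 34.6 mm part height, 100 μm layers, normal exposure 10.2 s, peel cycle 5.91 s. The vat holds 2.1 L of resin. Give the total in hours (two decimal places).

1.55 hours

Layers = ⌈34.6/0.1⌉ = 346.
Each layer takes = 10.2 + 5.91 = 16.11 s.
Build time: 346 × 16.11 s = 5574.06 s, i.e. 1.55 hours.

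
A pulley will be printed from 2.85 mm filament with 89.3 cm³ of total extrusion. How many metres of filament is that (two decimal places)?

A = π r² = π × 1.425² = 6.3794 mm².
Length = 89.3 cm³ / 6.3794 mm² = 89300 / 6.3794 = 13998.18 mm = 14.00 m.

14.00 m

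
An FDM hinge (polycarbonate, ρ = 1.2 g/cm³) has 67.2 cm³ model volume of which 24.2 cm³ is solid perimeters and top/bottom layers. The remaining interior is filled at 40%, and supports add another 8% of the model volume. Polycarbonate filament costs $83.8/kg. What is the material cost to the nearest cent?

Interior volume = 67.2 − 24.2 = 43 cm³.
Infill volume = 0.40 × 43, so 17.2 cm³.
Support = 0.08 × 67.2, so 5.376 cm³.
Total printed volume = 24.2 + 17.2 + 5.376 = 46.776 cm³.
Mass = 46.776 × 1.2, so 56.1312 g.
Cost = 56.1312 g / 1000 × $83.8/kg = $4.70.

$4.70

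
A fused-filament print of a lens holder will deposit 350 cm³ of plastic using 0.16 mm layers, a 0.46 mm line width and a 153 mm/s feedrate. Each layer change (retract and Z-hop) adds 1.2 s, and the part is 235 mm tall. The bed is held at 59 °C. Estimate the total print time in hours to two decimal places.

9.12 hours

Extrusion cross-section = 0.16 × 0.46, so 0.0736 mm².
Path length: 350000 mm³ / 0.0736 mm² → 4755434.8 mm.
Extrusion time = 4755434.8 / 153, so 31081.3 s.
Layer count = ceil(235 / 0.16) = 1469.
Layer-change overhead = 1469 × 1.2, so 1762.8 s.
Total = 31081.3 + 1762.8 = 32844.1 s = 9.12 hours.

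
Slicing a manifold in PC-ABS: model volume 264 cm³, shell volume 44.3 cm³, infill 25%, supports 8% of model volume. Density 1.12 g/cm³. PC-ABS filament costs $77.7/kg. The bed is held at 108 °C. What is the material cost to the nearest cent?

$10.47

Infill region: 264 − 44.3 → 219.7 cm³.
Infill deposited = 0.25 × 219.7 = 54.925 cm³.
Support: 0.08 × 264 → 21.12 cm³.
Deposited volume = 44.3 + 54.925 + 21.12, so 120.345 cm³.
Mass = 120.345 × 1.12, so 134.7864 g.
At $77.7/kg: 134.7864/1000 × 77.7 = $10.47.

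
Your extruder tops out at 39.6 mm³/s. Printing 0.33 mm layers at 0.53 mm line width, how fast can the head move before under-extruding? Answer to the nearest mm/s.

A: 0.33 × 0.53 → 0.1749 mm².
v_max = Q/A = 39.6/0.1749 = 226.42 mm/s → 226 mm/s.

226 mm/s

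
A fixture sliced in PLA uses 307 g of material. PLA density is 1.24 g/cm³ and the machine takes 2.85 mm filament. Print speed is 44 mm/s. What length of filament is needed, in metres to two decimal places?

38.81 m

Extruded volume: 307/1.24 = 247.5806 cm³ (247580.6 mm³).
Filament cross-section = π × (2.85/2)² = 6.3794 mm².
Length = 247580.6 / 6.3794 = 38809.39 mm = 38.81 m.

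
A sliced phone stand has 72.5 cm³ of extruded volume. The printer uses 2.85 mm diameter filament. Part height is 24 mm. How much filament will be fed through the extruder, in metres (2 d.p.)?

11.36 m

A = π r² = π × 1.425² = 6.3794 mm².
L = 72500 mm³ / 6.3794 mm² = 11364.71 mm, i.e. 11.36 m.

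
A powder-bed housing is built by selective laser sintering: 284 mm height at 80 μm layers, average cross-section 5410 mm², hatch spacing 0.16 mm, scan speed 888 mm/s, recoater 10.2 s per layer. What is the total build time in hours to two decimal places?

47.61 hours

Number of layers: 284 / 0.08 → 3550 (rounded up).
Hatch length per layer: 5410 / 0.16 → 33812.5 mm.
Laser time per layer = 33812.5 / 888 = 38.0771 s.
Time per layer = 38.0771 + 10.2 = 48.2771 s.
Build time = 3550 × 48.2771 = 171383.705 s = 47.61 hours.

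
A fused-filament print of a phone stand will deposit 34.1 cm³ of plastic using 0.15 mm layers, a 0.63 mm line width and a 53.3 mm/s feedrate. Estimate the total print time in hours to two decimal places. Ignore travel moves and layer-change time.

1.88 hours

Line area: 0.15 × 0.63 → 0.0945 mm².
Total extruded path = 34100/0.0945 = 360846.6 mm.
Time extruding = 360846.6 / 53.3, so 6770.1 s.
In the requested units: 6770.1 s = 1.88 hours.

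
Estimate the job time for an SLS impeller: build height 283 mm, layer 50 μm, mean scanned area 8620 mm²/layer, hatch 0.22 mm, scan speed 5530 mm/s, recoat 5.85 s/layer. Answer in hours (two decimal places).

Layer count = ceil(283 / 0.05) = 5660.
Scan path per layer: 8620 / 0.22 → 39181.8 mm.
Laser time per layer: 39181.8 / 5530 → 7.0853 s.
Per-layer time = 7.0853 + 5.85 = 12.9353 s.
5660 layers × 12.9353 s/layer = 73213.798 s, i.e. 20.34 hours.

20.34 hours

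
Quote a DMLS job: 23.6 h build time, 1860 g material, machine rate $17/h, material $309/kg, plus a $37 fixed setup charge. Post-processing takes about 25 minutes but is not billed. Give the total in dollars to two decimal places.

Machine-time cost = 17 × 23.6 = $401.20.
Material cost = 309 × 1860/1000, so $574.74.
Adding setup: 401.20 + 574.74 + 37 → $1012.94.

$1012.94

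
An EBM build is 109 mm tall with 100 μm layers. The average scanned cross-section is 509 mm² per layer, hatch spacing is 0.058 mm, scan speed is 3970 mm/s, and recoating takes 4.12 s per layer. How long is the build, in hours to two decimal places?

1.92 hours

Layer count = ceil(109 / 0.1) = 1090.
Per-layer scan distance = 509 / 0.058 = 8775.9 mm.
Per-layer scan time = 8775.9 / 3970 = 2.2106 s.
Per-layer time = 2.2106 + 4.12, so 6.3306 s.
Build time = 1090 × 6.3306 = 6900.354 s = 1.92 hours.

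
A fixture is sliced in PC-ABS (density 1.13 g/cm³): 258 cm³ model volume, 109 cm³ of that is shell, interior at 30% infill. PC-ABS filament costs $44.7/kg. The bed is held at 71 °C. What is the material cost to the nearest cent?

Volume inside the shell = 258 − 109, so 149 cm³.
Infill volume: 0.30 × 149 → 44.7 cm³.
Total printed volume = 109 + 44.7, so 153.7 cm³.
Mass = 153.7 × 1.13 = 173.681 g.
Cost = 173.681 g / 1000 × $44.7/kg = $7.76.

$7.76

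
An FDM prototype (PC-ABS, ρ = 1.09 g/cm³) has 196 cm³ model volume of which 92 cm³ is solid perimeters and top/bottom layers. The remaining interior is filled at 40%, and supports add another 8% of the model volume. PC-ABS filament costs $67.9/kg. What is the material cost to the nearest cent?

Volume inside the shell: 196 − 92 → 104 cm³.
Infill volume: 0.40 × 104 → 41.6 cm³.
Support = 0.08 × 196, so 15.68 cm³.
Deposited volume = 92 + 41.6 + 15.68, so 149.28 cm³.
Mass = 149.28 × 1.09, so 162.7152 g.
At $67.9/kg: 162.7152/1000 × 67.9 = $11.05.

$11.05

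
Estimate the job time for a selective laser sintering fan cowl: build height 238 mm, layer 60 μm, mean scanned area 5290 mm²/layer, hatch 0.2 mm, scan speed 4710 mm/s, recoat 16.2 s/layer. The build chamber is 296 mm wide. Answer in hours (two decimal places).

Number of layers: 238 / 0.06 → 3967 (rounded up).
Hatch length per layer = 5290 / 0.2, so 26450 mm.
Per-layer scan time = 26450 / 4710 = 5.6157 s.
Layer cycle: 5.6157 + 16.2 → 21.8157 s.
Build time = 3967 × 21.8157 = 86542.8819 s = 24.04 hours.

24.04 hours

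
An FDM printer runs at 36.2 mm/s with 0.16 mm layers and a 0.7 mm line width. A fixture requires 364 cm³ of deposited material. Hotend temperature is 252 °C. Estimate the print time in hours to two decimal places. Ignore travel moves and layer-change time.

Extrusion cross-section = 0.16 × 0.7 = 0.112 mm².
Path length: 364000 mm³ / 0.112 mm² → 3250000 mm.
Print-move time: 3250000 / 36.2 → 89779 s.
Converting: 89779 s = 24.94 hours.

24.94 hours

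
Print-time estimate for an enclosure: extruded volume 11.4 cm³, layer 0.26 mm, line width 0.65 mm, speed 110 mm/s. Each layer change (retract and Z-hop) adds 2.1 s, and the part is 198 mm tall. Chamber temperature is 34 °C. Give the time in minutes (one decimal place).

36.9 minutes

Extrusion cross-section: 0.26 × 0.65 → 0.169 mm².
Total extruded path = 11400/0.169 = 67455.6 mm.
Print-move time = 67455.6 / 110, so 613.2 s.
Number of layers: 198 / 0.26 → 762 (rounded up).
Z-hop total = 762 × 2.1 = 1600.2 s.
Altogether 613.2 + 1600.2 = 2213.4 s, i.e. 36.9 minutes.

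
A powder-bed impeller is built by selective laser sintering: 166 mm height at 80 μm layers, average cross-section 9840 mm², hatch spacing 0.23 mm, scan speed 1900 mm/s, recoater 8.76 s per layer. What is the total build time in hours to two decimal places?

18.03 hours

Number of layers: 166 / 0.08 → 2075 (rounded up).
Scan path per layer: 9840 / 0.23 → 42782.6 mm.
Laser time per layer = 42782.6 / 1900 = 22.5172 s.
Layer cycle = 22.5172 + 8.76 = 31.2772 s.
Build time = 2075 × 31.2772 = 64900.19 s = 18.03 hours.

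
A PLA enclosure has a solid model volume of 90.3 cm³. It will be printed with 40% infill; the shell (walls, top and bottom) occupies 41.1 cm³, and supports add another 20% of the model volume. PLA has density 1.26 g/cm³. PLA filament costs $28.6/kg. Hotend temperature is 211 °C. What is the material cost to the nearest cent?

Volume inside the shell = 90.3 − 41.1 = 49.2 cm³.
Deposited infill = 0.40 × 49.2, so 19.68 cm³.
Support: 0.20 × 90.3 → 18.06 cm³.
Total extruded = 41.1 + 19.68 + 18.06, so 78.84 cm³.
Mass: 78.84 × 1.26 → 99.3384 g.
Cost = 99.3384 g / 1000 × $28.6/kg = $2.84.

$2.84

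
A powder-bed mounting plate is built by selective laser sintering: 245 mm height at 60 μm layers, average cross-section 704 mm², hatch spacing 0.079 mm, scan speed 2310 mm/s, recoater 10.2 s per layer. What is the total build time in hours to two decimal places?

Layers = ⌈245/0.06⌉ = 4084.
Hatch length per layer = 704 / 0.079, so 8911.4 mm.
Per-layer scan time = 8911.4 / 2310, so 3.8577 s.
Layer cycle = 3.8577 + 10.2, so 14.0577 s.
Build time = 4084 × 14.0577 = 57411.6468 s = 15.95 hours.

15.95 hours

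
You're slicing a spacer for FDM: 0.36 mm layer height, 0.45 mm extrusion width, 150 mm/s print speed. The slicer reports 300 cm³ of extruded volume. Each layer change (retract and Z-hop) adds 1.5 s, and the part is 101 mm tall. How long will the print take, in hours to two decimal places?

Line area = 0.36 × 0.45, so 0.162 mm².
Toolpath length = 300 cm³ / 0.162 mm² = 300000 / 0.162 = 1851851.9 mm.
Extrusion time: 1851851.9 / 150 → 12345.7 s.
Layer count = ceil(101 / 0.36) = 281.
Non-print overhead = 281 × 1.5, so 421.5 s.
Total = 12345.7 + 421.5 = 12767.2 s = 3.55 hours.

3.55 hours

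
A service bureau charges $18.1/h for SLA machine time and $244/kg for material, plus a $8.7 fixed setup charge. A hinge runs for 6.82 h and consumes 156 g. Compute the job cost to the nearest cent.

Machine cost = 18.1 × 6.82, so $123.442.
Feedstock cost: 244 × 156/1000 → $38.064.
Adding setup: 123.442 + 38.064 + 8.7 → 170.206 ≈ $170.21.

$170.21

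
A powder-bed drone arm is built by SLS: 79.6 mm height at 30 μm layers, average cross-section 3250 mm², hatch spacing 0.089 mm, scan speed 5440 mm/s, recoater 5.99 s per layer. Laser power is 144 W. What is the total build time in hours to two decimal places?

9.36 hours

Layers = ⌈79.6/0.03⌉ = 2654.
Per-layer scan distance = 3250 / 0.089 = 36516.9 mm.
Laser time per layer: 36516.9 / 5440 → 6.7127 s.
Time per layer = 6.7127 + 5.99 = 12.7027 s.
2654 layers × 12.7027 s/layer = 33712.9658 s, i.e. 9.36 hours.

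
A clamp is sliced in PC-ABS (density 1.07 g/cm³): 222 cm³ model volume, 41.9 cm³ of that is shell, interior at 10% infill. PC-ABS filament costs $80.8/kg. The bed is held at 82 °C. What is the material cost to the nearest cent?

Infill region: 222 − 41.9 → 180.1 cm³.
Infill deposited = 0.10 × 180.1, so 18.01 cm³.
Total extruded = 41.9 + 18.01 = 59.91 cm³.
Mass = 59.91 × 1.07, so 64.1037 g.
At $80.8/kg: 64.1037/1000 × 80.8 = $5.18.

$5.18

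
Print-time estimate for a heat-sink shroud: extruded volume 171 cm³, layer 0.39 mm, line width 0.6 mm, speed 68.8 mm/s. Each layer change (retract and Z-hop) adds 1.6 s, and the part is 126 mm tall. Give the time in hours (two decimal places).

Extrusion cross-section = 0.39 × 0.6, so 0.234 mm².
Toolpath length = 171 cm³ / 0.234 mm² = 171000 / 0.234 = 730769.2 mm.
Print-move time = 730769.2 / 68.8 = 10621.6 s.
Number of layers: 126 / 0.39 → 324 (rounded up).
Non-print overhead = 324 × 1.6 = 518.4 s.
Altogether 10621.6 + 518.4 = 11140 s, i.e. 3.09 hours.

3.09 hours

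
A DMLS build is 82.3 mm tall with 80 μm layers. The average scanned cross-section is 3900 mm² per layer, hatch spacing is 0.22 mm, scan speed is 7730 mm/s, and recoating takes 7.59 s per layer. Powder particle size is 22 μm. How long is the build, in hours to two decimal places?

2.82 hours

Number of layers: 82.3 / 0.08 → 1029 (rounded up).
Scan path per layer = 3900 / 0.22 = 17727.3 mm.
Scan time per layer = 17727.3 / 7730, so 2.2933 s.
Layer cycle = 2.2933 + 7.59 = 9.8833 s.
1029 layers × 9.8833 s/layer = 10169.9157 s, i.e. 2.82 hours.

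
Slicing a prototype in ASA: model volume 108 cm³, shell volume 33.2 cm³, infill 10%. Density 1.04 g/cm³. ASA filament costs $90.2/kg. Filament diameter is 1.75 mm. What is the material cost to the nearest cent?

$3.82

Infill region = 108 − 33.2, so 74.8 cm³.
Infill volume = 0.10 × 74.8, so 7.48 cm³.
Total extruded = 33.2 + 7.48 = 40.68 cm³.
Mass = 40.68 × 1.04 = 42.3072 g.
Cost = 42.3072 g / 1000 × $90.2/kg = $3.82.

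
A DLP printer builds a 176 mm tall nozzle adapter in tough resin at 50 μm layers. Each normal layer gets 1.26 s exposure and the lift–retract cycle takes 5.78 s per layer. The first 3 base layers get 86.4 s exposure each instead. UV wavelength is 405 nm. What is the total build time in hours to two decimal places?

Layer count = ceil(176 / 0.05) = 3520.
Burn-in layers = 3 × (86.4 + 5.78), so 276.54 s.
Remaining layers = 3517 × (1.26 + 5.78), so 24759.68 s.
Total = 276.54 + 24759.68 = 25036.22 s = 6.95 hours.

6.95 hours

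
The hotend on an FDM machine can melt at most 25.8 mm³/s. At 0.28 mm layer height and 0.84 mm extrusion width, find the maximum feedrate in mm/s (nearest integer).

Extrusion cross-section = 0.28 × 0.84, so 0.2352 mm².
v_max = Q/A = 25.8/0.2352 = 109.69 mm/s → 110 mm/s.

110 mm/s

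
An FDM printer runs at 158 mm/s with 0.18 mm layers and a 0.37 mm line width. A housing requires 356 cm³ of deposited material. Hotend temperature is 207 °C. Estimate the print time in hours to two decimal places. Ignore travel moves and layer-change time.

Bead cross-section: 0.18 × 0.37 → 0.0666 mm².
Total extruded path = 356000/0.0666 = 5345345.3 mm.
Extrusion time = 5345345.3 / 158, so 33831.3 s.
That's 33831.3 s → 9.40 hours.

9.40 hours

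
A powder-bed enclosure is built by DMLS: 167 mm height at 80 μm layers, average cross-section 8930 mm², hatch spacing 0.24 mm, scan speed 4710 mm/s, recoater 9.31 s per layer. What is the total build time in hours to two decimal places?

9.98 hours

Number of layers: 167 / 0.08 → 2088 (rounded up).
Hatch length per layer = 8930 / 0.24 = 37208.3 mm.
Scan time per layer = 37208.3 / 4710 = 7.8999 s.
Layer cycle: 7.8999 + 9.31 → 17.2099 s.
Total: 2088 × 17.2099 s = 35934.2712 s → 9.98 hours.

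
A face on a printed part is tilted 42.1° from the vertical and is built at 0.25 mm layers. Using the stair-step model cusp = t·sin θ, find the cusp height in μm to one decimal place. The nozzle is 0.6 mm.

h_c = t·sin θ = 0.25 × 0.6704 = 0.1676 mm (167.6 μm).

167.6 μm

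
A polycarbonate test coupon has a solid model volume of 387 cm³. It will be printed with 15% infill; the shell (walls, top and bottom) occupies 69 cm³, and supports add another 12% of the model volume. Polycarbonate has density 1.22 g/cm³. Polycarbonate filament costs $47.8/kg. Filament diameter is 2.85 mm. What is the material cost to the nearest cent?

$9.51

Interior volume: 387 − 69 → 318 cm³.
Deposited infill = 0.15 × 318, so 47.7 cm³.
Support = 0.12 × 387, so 46.44 cm³.
Deposited volume = 69 + 47.7 + 46.44 = 163.14 cm³.
Mass: 163.14 × 1.22 → 199.0308 g.
At $47.8/kg: 199.0308/1000 × 47.8 = $9.51.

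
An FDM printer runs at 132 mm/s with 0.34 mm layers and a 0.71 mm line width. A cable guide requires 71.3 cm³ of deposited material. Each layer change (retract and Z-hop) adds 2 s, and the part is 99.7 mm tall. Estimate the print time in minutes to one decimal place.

Extrusion cross-section: 0.34 × 0.71 → 0.2414 mm².
Toolpath length = 71.3 cm³ / 0.2414 mm² = 71300 / 0.2414 = 295360.4 mm.
Print-move time = 295360.4 / 132, so 2237.6 s.
Number of layers: 99.7 / 0.34 → 294 (rounded up).
Z-hop total = 294 × 2, so 588 s.
Altogether 2237.6 + 588 = 2825.6 s, i.e. 47.1 minutes.

47.1 minutes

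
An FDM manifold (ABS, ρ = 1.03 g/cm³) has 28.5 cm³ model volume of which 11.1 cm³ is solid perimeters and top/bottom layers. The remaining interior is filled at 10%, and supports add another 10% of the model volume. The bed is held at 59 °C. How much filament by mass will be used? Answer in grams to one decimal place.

Interior volume = 28.5 − 11.1, so 17.4 cm³.
Infill volume = 0.10 × 17.4 = 1.74 cm³.
Support: 0.10 × 28.5 → 2.85 cm³.
Total printed volume = 11.1 + 1.74 + 2.85, so 15.69 cm³.
Mass = 15.69 × 1.03 = 16.1607 g.

16.2 g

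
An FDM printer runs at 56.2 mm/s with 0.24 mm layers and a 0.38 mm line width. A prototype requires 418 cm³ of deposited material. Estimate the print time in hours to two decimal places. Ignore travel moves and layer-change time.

22.65 hours

Bead cross-section: 0.24 × 0.38 → 0.0912 mm².
Total extruded path = 418000/0.0912 = 4583333.3 mm.
Time extruding = 4583333.3 / 56.2, so 81554 s.
That's 81554 s → 22.65 hours.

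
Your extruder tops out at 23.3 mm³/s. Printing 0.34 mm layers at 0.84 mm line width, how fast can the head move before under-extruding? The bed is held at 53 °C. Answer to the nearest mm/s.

82 mm/s

A = 0.34 × 0.84, so 0.2856 mm².
v_max = Q/A = 23.3/0.2856 = 81.58 mm/s → 82 mm/s.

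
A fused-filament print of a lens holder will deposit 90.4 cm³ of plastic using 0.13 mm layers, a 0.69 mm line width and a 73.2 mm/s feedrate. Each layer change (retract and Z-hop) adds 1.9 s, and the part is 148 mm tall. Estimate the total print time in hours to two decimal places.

4.43 hours

Extrusion cross-section = 0.13 × 0.69, so 0.0897 mm².
Path length: 90400 mm³ / 0.0897 mm² → 1007803.8 mm.
Print-move time = 1007803.8 / 73.2, so 13767.8 s.
Number of layers: 148 / 0.13 → 1139 (rounded up).
Z-hop total = 1139 × 1.9 = 2164.1 s.
Altogether 13767.8 + 2164.1 = 15931.9 s, i.e. 4.43 hours.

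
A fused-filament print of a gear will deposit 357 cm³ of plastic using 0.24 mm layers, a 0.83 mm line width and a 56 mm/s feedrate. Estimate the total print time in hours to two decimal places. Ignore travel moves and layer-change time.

8.89 hours

Bead cross-section: 0.24 × 0.83 → 0.1992 mm².
Toolpath length = 357 cm³ / 0.1992 mm² = 357000 / 0.1992 = 1792168.7 mm.
Extrusion time: 1792168.7 / 56 → 32003 s.
That's 32003 s → 8.89 hours.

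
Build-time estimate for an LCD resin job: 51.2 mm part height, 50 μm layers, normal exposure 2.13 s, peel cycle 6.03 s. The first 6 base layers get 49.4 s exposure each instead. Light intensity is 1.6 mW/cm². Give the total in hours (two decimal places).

Number of layers: 51.2 / 0.05 → 1024 (rounded up).
Bottom layers = 6 × (49.4 + 6.03) = 332.58 s.
Regular layers = 1018 × (2.13 + 6.03) = 8306.88 s.
Total = 332.58 + 8306.88 = 8639.46 s = 2.40 hours.

2.40 hours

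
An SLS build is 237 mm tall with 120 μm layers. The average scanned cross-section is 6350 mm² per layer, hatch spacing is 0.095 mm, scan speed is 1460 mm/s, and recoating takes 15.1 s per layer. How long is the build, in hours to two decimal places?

33.40 hours

Layers = ⌈237/0.12⌉ = 1975.
Scan path per layer = 6350 / 0.095, so 66842.1 mm.
Per-layer scan time = 66842.1 / 1460, so 45.7823 s.
Per-layer time = 45.7823 + 15.1 = 60.8823 s.
1975 layers × 60.8823 s/layer = 120242.5425 s, i.e. 33.40 hours.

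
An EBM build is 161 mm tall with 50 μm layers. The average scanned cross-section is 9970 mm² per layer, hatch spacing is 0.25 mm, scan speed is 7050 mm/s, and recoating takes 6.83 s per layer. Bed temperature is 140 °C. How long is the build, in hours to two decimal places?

11.17 hours

Layers = ⌈161/0.05⌉ = 3220.
Per-layer scan distance: 9970 / 0.25 → 39880 mm.
Beam time per layer: 39880 / 7050 → 5.6567 s.
Layer cycle: 5.6567 + 6.83 → 12.4867 s.
3220 layers × 12.4867 s/layer = 40207.174 s, i.e. 11.17 hours.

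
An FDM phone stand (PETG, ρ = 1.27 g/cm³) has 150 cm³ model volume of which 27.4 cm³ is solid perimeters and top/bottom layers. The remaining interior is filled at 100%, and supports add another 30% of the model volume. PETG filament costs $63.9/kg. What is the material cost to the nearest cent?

$15.82

Interior volume = 150 − 27.4, so 122.6 cm³.
Infill volume: 1.00 × 122.6 → 122.6 cm³.
Support = 0.30 × 150 = 45 cm³.
Total extruded = 27.4 + 122.6 + 45, so 195 cm³.
Mass = 195 × 1.27, so 247.65 g.
At $63.9/kg: 247.65/1000 × 63.9 = $15.82.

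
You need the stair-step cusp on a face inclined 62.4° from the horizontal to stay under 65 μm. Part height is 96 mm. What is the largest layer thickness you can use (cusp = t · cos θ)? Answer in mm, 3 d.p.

cos(62.4°) = 0.4633; t_max = 0.065/0.4633 = 0.140 mm.

0.140 mm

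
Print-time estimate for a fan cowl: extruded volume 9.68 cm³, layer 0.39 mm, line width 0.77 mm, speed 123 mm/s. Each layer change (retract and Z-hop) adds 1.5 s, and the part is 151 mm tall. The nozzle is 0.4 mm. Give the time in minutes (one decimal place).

14.1 minutes

Line area = 0.39 × 0.77 = 0.3003 mm².
Total extruded path = 9680/0.3003 = 32234.4 mm.
Extrusion time = 32234.4 / 123, so 262.1 s.
Layers = ⌈151/0.39⌉ = 388.
Layer-change overhead = 388 × 1.5, so 582 s.
Total = 262.1 + 582 = 844.1 s = 14.1 minutes.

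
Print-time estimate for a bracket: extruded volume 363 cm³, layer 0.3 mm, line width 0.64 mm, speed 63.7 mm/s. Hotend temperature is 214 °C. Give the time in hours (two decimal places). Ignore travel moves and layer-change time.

8.24 hours

Extrusion cross-section = 0.3 × 0.64 = 0.192 mm².
Total extruded path = 363000/0.192 = 1890625 mm.
Extrusion time: 1890625 / 63.7 → 29680.1 s.
Converting: 29680.1 s = 8.24 hours.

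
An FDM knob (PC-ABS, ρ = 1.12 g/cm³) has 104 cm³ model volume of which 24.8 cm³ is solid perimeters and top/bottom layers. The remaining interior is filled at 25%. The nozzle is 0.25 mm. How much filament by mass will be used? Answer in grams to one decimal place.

Interior volume = 104 − 24.8 = 79.2 cm³.
Infill volume = 0.25 × 79.2 = 19.8 cm³.
Total extruded: 24.8 + 19.8 → 44.6 cm³.
Mass: 44.6 × 1.12 → 49.952 g.

50.0 g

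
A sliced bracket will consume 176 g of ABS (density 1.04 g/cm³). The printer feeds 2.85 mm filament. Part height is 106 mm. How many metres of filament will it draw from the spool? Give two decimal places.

26.53 m

Volume = 176 g / 1.04 g·cm⁻³ = 169.2308 cm³ = 169230.8 mm³.
Filament cross-section = π × (2.85/2)² = 6.3794 mm².
L = V/A = 169230.8/6.3794 = 26527.7 mm → 26.53 m.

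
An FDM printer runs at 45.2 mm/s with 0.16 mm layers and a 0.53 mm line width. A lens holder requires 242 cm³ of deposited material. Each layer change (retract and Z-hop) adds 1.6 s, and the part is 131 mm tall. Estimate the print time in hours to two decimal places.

Bead cross-section = 0.16 × 0.53, so 0.0848 mm².
Total extruded path = 242000/0.0848 = 2853773.6 mm.
Time extruding: 2853773.6 / 45.2 → 63136.6 s.
Layer count = ceil(131 / 0.16) = 819.
Layer-change overhead = 819 × 1.6 = 1310.4 s.
Total = 63136.6 + 1310.4 = 64447 s = 17.90 hours.

17.90 hours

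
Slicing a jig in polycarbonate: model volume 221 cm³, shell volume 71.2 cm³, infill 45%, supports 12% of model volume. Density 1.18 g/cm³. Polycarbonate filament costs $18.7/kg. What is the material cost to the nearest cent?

$3.64

Interior volume = 221 − 71.2, so 149.8 cm³.
Infill deposited = 0.45 × 149.8, so 67.41 cm³.
Support = 0.12 × 221 = 26.52 cm³.
Total printed volume = 71.2 + 67.41 + 26.52 = 165.13 cm³.
Mass = 165.13 × 1.18 = 194.8534 g.
Cost = 194.8534 g / 1000 × $18.7/kg = $3.64.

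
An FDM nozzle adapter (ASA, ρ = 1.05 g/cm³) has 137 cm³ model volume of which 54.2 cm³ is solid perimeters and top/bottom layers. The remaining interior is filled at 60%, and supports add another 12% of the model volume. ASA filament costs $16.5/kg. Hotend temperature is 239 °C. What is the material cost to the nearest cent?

$2.08

Interior volume = 137 − 54.2, so 82.8 cm³.
Deposited infill = 0.60 × 82.8 = 49.68 cm³.
Support: 0.12 × 137 → 16.44 cm³.
Deposited volume = 54.2 + 49.68 + 16.44, so 120.32 cm³.
Mass: 120.32 × 1.05 → 126.336 g.
At $16.5/kg: 126.336/1000 × 16.5 = $2.08.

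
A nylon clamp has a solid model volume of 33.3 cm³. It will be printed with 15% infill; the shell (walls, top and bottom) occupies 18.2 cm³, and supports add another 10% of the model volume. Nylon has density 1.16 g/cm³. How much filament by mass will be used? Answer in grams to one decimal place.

Volume inside the shell = 33.3 − 18.2 = 15.1 cm³.
Deposited infill = 0.15 × 15.1 = 2.265 cm³.
Support = 0.10 × 33.3 = 3.33 cm³.
Total extruded = 18.2 + 2.265 + 3.33 = 23.795 cm³.
Mass = 23.795 × 1.16 = 27.6022 g.

27.6 g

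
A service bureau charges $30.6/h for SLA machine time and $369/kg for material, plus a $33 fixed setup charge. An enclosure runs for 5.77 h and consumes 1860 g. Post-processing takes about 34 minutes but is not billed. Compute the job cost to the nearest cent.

Machine-time cost: 30.6 × 5.77 → $176.562.
Feedstock cost: 369 × 1860/1000 → $686.34.
Adding setup: 176.562 + 686.34 + 33 → 895.902 ≈ $895.90.

$895.90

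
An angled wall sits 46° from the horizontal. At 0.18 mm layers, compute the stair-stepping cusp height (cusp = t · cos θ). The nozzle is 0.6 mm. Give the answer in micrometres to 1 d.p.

125.0 μm

cos(46°) = 0.6947, so cusp = 0.18 × 0.6947 = 0.125046 mm → 125.0 μm.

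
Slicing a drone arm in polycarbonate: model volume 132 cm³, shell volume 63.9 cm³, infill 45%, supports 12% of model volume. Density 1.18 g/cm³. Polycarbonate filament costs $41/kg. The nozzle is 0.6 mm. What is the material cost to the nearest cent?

Interior volume = 132 − 63.9, so 68.1 cm³.
Infill volume = 0.45 × 68.1, so 30.645 cm³.
Support = 0.12 × 132, so 15.84 cm³.
Total printed volume = 63.9 + 30.645 + 15.84, so 110.385 cm³.
Mass = 110.385 × 1.18 = 130.2543 g.
At $41/kg: 130.2543/1000 × 41 = $5.34.

$5.34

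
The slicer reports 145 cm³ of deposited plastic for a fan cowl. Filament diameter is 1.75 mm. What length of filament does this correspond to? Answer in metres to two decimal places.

60.28 m

Filament cross-section = π × (1.75/2)² = 2.4053 mm².
Length = 145 cm³ / 2.4053 mm² = 145000 / 2.4053 = 60283.54 mm = 60.28 m.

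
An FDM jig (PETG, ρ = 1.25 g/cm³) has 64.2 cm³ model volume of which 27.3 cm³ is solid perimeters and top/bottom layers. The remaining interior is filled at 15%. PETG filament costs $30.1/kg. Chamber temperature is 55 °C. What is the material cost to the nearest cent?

$1.24

Volume inside the shell = 64.2 − 27.3, so 36.9 cm³.
Infill deposited = 0.15 × 36.9, so 5.535 cm³.
Deposited volume = 27.3 + 5.535 = 32.835 cm³.
Mass = 32.835 × 1.25 = 41.04375 g.
At $30.1/kg: 41.04375/1000 × 30.1 = $1.24.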